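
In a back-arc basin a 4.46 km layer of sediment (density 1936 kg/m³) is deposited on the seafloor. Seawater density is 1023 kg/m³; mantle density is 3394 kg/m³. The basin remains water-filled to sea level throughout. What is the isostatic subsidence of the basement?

1.72 km

Submarine loading: the sediment displaces seawater, and the subsidence is in turn flooded, so s (ρ_m − ρ_w) = t (ρ_sed − ρ_w).
s = 4.46 km × (1936 − 1023) / (3394 − 1023) = 1.72 km.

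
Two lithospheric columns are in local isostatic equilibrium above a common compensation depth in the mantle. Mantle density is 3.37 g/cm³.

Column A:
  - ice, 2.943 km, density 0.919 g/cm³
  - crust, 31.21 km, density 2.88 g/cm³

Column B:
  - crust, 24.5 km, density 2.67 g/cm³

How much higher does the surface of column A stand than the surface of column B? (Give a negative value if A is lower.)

For any compensation level in the mantle, the mantle terms cancel and isostasy reduces to e = (Σt_A − Σt_B) − (Σ(ρt)_A − Σ(ρt)_B) / ρ_m.
Σt_A = 34.153 km; Σt_B = 24.5 km; Σ(ρt)_A = 92.589417; Σ(ρt)_B = 65.415 (in km·g/cm³).
e = (34.153 − 24.5) − (92.589417 − 65.415) / 3.37 = 1.59 km.

1.59 km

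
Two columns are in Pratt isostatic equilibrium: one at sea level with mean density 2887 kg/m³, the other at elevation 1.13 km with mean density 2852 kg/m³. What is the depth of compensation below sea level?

ρ_ref D = ρ (D + h) → D (ρ_ref − ρ) = ρ h.
D = ρ h/(ρ_ref − ρ) = 2852 × 1.13 km/(2887 − 2852) = 92.1 km.

92.1 km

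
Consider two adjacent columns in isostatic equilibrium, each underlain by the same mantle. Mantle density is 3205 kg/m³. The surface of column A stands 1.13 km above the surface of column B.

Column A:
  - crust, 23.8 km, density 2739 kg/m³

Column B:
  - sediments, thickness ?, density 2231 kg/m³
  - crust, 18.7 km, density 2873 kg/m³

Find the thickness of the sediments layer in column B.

1.29 km

Take the compensation level at the base of the deeper column (depth z_c below the surface of column A) and equate Σ ρ_i t_i down to z_c; mantle fills any gap and the z_c terms cancel.
Column A: 23.8×2739 + (z_c − 23.8)×3205
Column B: 1.13×0 + x×2231 + 18.7×2873 + (z_c − 1.13 − 18.7 − x)×3205
The z_c×3205 term appears on both sides and cancels. Collect the known terms of each column as K = Σ(ρt)_known − 3205 × (depth of known layers): K_A = 65188.2 − 3205×23.8 = −11090.8; K_B = 53725.1 − 3205×(1.13 + 18.7) = −9830.05.
Balance: K_A = K_B − x×(3205 − 2231), so x = (K_B − K_A)/(3205 − 2231) = 1260.75/974 = 1.29 km.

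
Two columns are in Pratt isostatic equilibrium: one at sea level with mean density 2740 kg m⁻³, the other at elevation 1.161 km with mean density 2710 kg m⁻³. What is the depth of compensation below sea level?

105 km

ρ_ref D = ρ (D + h) → D (ρ_ref − ρ) = ρ h.
D = ρ h/(ρ_ref − ρ) = 2710 × 1.161 km/(2740 − 2710) = 105 km.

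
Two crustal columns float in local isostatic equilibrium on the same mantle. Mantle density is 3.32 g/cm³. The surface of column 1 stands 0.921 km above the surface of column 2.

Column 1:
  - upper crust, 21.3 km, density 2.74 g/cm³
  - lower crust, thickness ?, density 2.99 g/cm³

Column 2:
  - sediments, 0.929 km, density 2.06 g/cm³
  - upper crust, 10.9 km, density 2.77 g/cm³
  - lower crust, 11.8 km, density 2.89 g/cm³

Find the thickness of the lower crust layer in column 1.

Take the compensation level at the base of the deeper column (depth z_c below the surface of column 1) and equate Σ ρ_i t_i down to z_c; mantle fills any gap and the z_c terms cancel.
Column 1: 21.3×2.74 + x×2.99 + (z_c − 21.3 − x)×3.32
Column 2: 0.921×0 + 0.929×2.06 + 10.9×2.77 + 11.8×2.89 + (z_c − 0.921 − 23.629)×3.32
The z_c×3.32 term appears on both sides and cancels. Collect the known terms of each column as K = Σ(ρt)_known − 3.32 × (depth of known layers): K_1 = 58.362 − 3.32×21.3 = −12.354; K_2 = 66.20874 − 3.32×(0.921 + 23.629) = −15.29726.
Balance: K_1 − x×(3.32 − 2.99) = K_2, so x = (K_1 − K_2)/(3.32 − 2.99) = 2.94326/0.33 = 8.92 km.

8.92 km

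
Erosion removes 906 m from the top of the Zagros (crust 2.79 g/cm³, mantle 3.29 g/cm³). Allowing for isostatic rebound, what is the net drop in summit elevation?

Rebound u = e ρ_c/ρ_m = 906 m × 2.79/3.29 = 768.3 m.
Net surface drop = e − u = 906 m − 768.3 m = e (ρ_m − ρ_c)/ρ_m = 138 m.

138 m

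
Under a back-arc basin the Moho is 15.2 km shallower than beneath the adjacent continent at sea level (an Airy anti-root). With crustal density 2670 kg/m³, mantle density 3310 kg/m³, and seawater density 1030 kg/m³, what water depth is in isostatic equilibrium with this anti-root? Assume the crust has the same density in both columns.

5.93 km

Replacing a thickness d of crust by seawater at the top must be balanced by replacing crust with mantle at the base: d (ρ_c − ρ_w) = a (ρ_m − ρ_c).
d = a (ρ_m − ρ_c)/(ρ_c − ρ_w) = 15.2 km × 640/1640 = 5.93 km.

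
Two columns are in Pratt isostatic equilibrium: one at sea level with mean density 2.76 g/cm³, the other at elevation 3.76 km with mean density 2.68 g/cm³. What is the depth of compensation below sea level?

ρ_ref D = ρ (D + h) → D (ρ_ref − ρ) = ρ h.
D = ρ h/(ρ_ref − ρ) = 2.68 × 3.76 km/(2.76 − 2.68) = 126 km.

126 km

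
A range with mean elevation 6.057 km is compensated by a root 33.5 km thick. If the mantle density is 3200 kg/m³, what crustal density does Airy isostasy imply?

2710 kg/m³

ρ_c h = (ρ_m − ρ_c) r → ρ_c (h + r) = ρ_m r → ρ_c = ρ_m r / (h + r).
ρ_c = 3200 × 33.5 km / (6.057 km + 33.5 km) = 2710 kg/m³.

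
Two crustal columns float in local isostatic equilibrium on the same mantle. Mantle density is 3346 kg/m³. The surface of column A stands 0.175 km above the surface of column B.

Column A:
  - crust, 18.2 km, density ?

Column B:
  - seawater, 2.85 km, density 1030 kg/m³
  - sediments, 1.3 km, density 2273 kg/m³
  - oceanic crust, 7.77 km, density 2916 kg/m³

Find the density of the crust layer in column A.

2690 kg/m³

Take the compensation level at the base of the deeper column (depth z_c below the surface of column A) and equate Σ ρ_i t_i down to z_c; mantle fills any gap and the z_c terms cancel.
Column A: 18.2×ρ + (z_c − 18.2)×3346
Column B: 0.175×0 + 2.85×1030 + 1.3×2273 + 7.77×2916 + (z_c − 0.175 − 11.92)×3346
The z_c×3346 term appears on both sides and cancels. Collect the known terms of each column as K = Σ(ρt)_known − 3346 × (depth of known layers): K_A = 0 − 3346×18.2 = −60897.2; K_B = 28547.72 − 3346×(0.175 + 11.92) = −11922.15.
Balance: K_A + 18.2×ρ = K_B, so ρ = (K_B − K_A)/18.2 = 48975.1/18.2 = 2690 kg/m³.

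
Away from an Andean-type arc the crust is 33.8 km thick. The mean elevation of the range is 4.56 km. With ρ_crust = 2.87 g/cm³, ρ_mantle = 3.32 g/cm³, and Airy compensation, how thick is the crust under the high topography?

Root depth r = h ρ_c / (ρ_m − ρ_c) = 4.56 km × 2.87 / 0.45 = 29.08 km.
Total thickness = T + h + r = 33.8 km + 4.56 km + 29.08 km = 67.4 km.

67.4 km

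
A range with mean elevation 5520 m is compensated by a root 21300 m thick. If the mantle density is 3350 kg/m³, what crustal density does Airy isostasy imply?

2660 kg/m³

ρ_c h = (ρ_m − ρ_c) r → ρ_c (h + r) = ρ_m r → ρ_c = ρ_m r / (h + r).
ρ_c = 3350 × 21300 m / (5520 m + 21300 m) = 2660 kg/m³.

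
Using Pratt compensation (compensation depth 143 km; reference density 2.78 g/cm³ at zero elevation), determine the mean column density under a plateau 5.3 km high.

2.68 g/cm³

Pratt balance: ρ_ref D = ρ (D + h).
ρ = ρ_ref D/(D + h) = 2.78 × 143 km/(143 km + 5.3 km) = 2.68 g/cm³.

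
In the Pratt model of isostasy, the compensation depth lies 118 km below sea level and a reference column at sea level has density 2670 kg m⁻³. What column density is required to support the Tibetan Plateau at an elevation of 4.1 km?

2580 kg m⁻³

Pratt balance: ρ_ref D = ρ (D + h).
ρ = ρ_ref D/(D + h) = 2670 × 118 km/(118 km + 4.1 km) = 2580 kg m⁻³.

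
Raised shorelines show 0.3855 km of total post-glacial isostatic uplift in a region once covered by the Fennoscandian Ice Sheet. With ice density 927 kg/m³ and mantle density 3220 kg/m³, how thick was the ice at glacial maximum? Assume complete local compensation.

1.34 km

u = t ρ_ice/ρ_m → t = u ρ_m/ρ_ice = 0.3855 km × 3220/927 = 1.34 km.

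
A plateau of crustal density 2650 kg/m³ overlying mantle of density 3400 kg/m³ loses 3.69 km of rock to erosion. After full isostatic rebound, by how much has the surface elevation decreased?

Rebound u = e ρ_c/ρ_m = 3.69 km × 2650/3400 = 2.876 km.
Net surface drop = e − u = 3.69 km − 2.876 km = e (ρ_m − ρ_c)/ρ_m = 0.814 km.

0.814 km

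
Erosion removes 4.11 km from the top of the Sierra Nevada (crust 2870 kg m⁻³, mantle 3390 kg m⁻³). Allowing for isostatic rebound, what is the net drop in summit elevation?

0.63 km

Rebound u = e ρ_c/ρ_m = 4.11 km × 2870/3390 = 3.48 km.
Net surface drop = e − u = 4.11 km − 3.48 km = e (ρ_m − ρ_c)/ρ_m = 0.63 km.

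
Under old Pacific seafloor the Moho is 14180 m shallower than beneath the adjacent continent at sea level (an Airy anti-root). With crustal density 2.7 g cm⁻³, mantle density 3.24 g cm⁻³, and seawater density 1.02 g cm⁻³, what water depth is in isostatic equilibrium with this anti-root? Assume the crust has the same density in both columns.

Replacing a thickness d of crust by seawater at the top must be balanced by replacing crust with mantle at the base: d (ρ_c − ρ_w) = a (ρ_m − ρ_c).
d = a (ρ_m − ρ_c)/(ρ_c − ρ_w) = 14180 m × 0.54/1.68 = 4560 m.

4560 m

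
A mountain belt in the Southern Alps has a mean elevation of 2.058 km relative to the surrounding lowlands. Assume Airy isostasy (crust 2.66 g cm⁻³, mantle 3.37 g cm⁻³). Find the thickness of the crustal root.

By Archimedes' principle applied to the lithosphere: the weight of the topography is balanced by the buoyancy of the root, ρ_c h = (ρ_m − ρ_c) r.
r = h · ρ_c / (ρ_m − ρ_c) = 2.058 km × 2.66 / (3.37 − 2.66) = 7.71 km.

7.71 km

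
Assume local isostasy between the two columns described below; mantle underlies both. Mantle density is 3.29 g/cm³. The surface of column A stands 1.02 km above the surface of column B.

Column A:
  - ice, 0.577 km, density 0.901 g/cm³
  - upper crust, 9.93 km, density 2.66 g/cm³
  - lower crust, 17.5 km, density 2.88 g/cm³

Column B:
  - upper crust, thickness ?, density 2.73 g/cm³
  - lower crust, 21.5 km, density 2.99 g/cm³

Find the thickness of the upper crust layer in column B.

Take the compensation level at the base of the deeper column (depth z_c below the surface of column A) and equate Σ ρ_i t_i down to z_c; mantle fills any gap and the z_c terms cancel.
Column A: 0.577×0.901 + 9.93×2.66 + 17.5×2.88 + (z_c − 28.007)×3.29
Column B: 1.02×0 + x×2.73 + 21.5×2.99 + (z_c − 1.02 − 21.5 − x)×3.29
The z_c×3.29 term appears on both sides and cancels. Collect the known terms of each column as K = Σ(ρt)_known − 3.29 × (depth of known layers): K_A = 77.333677 − 3.29×28.007 = −14.809353; K_B = 64.285 − 3.29×(1.02 + 21.5) = −9.8058.
Balance: K_A = K_B − x×(3.29 − 2.73), so x = (K_B − K_A)/(3.29 − 2.73) = 5.00355/0.56 = 8.93 km.

8.93 km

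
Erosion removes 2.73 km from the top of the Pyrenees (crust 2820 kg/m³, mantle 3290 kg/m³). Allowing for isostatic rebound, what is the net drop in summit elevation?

Rebound u = e ρ_c/ρ_m = 2.73 km × 2820/3290 = 2.34 km.
Net surface drop = e − u = 2.73 km − 2.34 km = e (ρ_m − ρ_c)/ρ_m = 0.39 km.

0.39 km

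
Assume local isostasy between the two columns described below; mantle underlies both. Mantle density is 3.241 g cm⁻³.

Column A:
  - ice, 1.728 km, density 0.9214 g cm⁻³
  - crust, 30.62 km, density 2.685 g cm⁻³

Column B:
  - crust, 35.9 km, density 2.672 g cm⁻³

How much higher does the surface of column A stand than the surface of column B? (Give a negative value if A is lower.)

0.187 km

For any compensation level in the mantle, the mantle terms cancel and isostasy reduces to e = (Σt_A − Σt_B) − (Σ(ρt)_A − Σ(ρt)_B) / ρ_m.
Σt_A = 32.348 km; Σt_B = 35.9 km; Σ(ρt)_A = 83.8068792; Σ(ρt)_B = 95.9248 (in km·g cm⁻³).
e = (32.348 − 35.9) − (83.8068792 − 95.9248) / 3.241 = 0.187 km.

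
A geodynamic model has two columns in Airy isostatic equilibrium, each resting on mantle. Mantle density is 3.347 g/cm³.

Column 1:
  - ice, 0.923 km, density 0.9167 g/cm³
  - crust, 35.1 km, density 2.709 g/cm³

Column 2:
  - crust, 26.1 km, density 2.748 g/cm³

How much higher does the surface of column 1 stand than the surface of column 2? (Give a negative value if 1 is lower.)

2.69 km

For any compensation level in the mantle, the mantle terms cancel and isostasy reduces to e = (Σt_1 − Σt_2) − (Σ(ρt)_1 − Σ(ρt)_2) / ρ_m.
Σt_1 = 36.023 km; Σt_2 = 26.1 km; Σ(ρt)_1 = 95.9320141; Σ(ρt)_2 = 71.7228 (in km·g/cm³).
e = (36.023 − 26.1) − (95.9320141 − 71.7228) / 3.347 = 2.69 km.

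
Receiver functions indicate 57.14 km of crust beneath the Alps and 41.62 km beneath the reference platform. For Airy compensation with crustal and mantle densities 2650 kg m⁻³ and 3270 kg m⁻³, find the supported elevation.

Excess crust Δ = 57.14 km − 41.62 km = 15.52 km, split between elevation h and root r with h + r = Δ.
Airy balance ρ_c h = (ρ_m − ρ_c) r gives r = h ρ_c/(ρ_m − ρ_c), so h (1 + ρ_c/(ρ_m − ρ_c)) = Δ, i.e. h = Δ (ρ_m − ρ_c)/ρ_m.
h = 15.52 km × 620/3270 = 2.94 km.

2.94 km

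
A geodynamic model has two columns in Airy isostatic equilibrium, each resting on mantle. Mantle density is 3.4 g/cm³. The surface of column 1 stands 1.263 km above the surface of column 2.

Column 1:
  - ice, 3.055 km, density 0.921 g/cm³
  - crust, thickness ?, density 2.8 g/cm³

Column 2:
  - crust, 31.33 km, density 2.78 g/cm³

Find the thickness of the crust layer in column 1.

Take the compensation level at the base of the deeper column (depth z_c below the surface of column 1) and equate Σ ρ_i t_i down to z_c; mantle fills any gap and the z_c terms cancel.
Column 1: 3.055×0.921 + x×2.8 + (z_c − 3.055 − x)×3.4
Column 2: 1.263×0 + 31.33×2.78 + (z_c − 1.263 − 31.33)×3.4
The z_c×3.4 term appears on both sides and cancels. Collect the known terms of each column as K = Σ(ρt)_known − 3.4 × (depth of known layers): K_1 = 2.813655 − 3.4×3.055 = −7.573345; K_2 = 87.0974 − 3.4×(1.263 + 31.33) = −23.7188.
Balance: K_1 − x×(3.4 − 2.8) = K_2, so x = (K_1 − K_2)/(3.4 − 2.8) = 16.1455/0.6 = 26.9 km.

26.9 km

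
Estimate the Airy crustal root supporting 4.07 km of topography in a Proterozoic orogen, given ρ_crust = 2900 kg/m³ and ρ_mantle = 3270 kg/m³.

By Archimedes' principle applied to the lithosphere: the weight of the topography is balanced by the buoyancy of the root, ρ_c h = (ρ_m − ρ_c) r.
r = h · ρ_c / (ρ_m − ρ_c) = 4.07 km × 2900 / (3270 − 2900) = 31.9 km.

31.9 km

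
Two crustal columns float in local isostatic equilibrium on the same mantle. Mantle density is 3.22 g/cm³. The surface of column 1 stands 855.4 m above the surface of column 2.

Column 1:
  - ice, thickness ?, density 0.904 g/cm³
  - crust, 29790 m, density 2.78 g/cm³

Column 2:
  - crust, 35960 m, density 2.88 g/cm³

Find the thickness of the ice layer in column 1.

Take the compensation level at the base of the deeper column (depth z_c below the surface of column 1) and equate Σ ρ_i t_i down to z_c; mantle fills any gap and the z_c terms cancel.
Column 1: x×0.904 + 29790×2.78 + (z_c − 29790 − x)×3.22
Column 2: 855.4×0 + 35960×2.88 + (z_c − 855.4 − 35960)×3.22
The z_c×3.22 term appears on both sides and cancels. Collect the known terms of each column as K = Σ(ρt)_known − 3.22 × (depth of known layers): K_1 = 82816.2 − 3.22×29790 = −13107.6; K_2 = 103564.8 − 3.22×(855.4 + 35960) = −14980.788.
Balance: K_1 − x×(3.22 − 0.904) = K_2, so x = (K_1 − K_2)/(3.22 − 0.904) = 1873.19/2.316 = 809 m.

809 m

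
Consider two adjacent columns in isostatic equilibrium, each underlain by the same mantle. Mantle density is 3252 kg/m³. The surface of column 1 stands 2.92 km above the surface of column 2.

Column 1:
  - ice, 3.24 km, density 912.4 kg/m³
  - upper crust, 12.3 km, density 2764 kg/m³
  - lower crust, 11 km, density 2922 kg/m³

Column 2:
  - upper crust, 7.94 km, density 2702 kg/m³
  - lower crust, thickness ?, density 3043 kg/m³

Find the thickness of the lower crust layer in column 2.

Take the compensation level at the base of the deeper column (depth z_c below the surface of column 1) and equate Σ ρ_i t_i down to z_c; mantle fills any gap and the z_c terms cancel.
Column 1: 3.24×912.4 + 12.3×2764 + 11×2922 + (z_c − 26.54)×3252
Column 2: 2.92×0 + 7.94×2702 + x×3043 + (z_c − 2.92 − 7.94 − x)×3252
The z_c×3252 term appears on both sides and cancels. Collect the known terms of each column as K = Σ(ρt)_known − 3252 × (depth of known layers): K_1 = 69095.376 − 3252×26.54 = −17212.704; K_2 = 21453.88 − 3252×(2.92 + 7.94) = −13862.84.
Balance: K_1 = K_2 − x×(3252 − 3043), so x = (K_2 − K_1)/(3252 − 3043) = 3349.86/209 = 16 km.

16 km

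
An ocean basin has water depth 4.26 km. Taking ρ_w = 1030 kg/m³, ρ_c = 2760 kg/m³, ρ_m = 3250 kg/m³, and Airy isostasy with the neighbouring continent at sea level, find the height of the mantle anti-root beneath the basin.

15 km

For local isostatic compensation: replacing crust with seawater at the top is compensated by replacing crust with mantle at the base: d (ρ_c − ρ_w) = a (ρ_m − ρ_c).
a = d (ρ_c − ρ_w)/(ρ_m − ρ_c) = 4.26 km × 1730/490 = 15 km.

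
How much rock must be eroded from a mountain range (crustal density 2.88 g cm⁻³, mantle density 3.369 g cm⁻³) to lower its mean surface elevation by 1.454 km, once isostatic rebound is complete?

10 km

Net drop Δ = e − u = e − e ρ_c/ρ_m = e (ρ_m − ρ_c)/ρ_m.
e = Δ ρ_m/(ρ_m − ρ_c) = 1.454 km × 3.369/0.489 = 10 km.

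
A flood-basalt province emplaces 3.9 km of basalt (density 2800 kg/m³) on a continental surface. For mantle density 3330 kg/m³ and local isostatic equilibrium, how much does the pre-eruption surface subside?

Subaerial loading: s = t ρ_load / ρ_m.
s = 3.9 km × 2800/3330 = 3.28 km.

3.28 km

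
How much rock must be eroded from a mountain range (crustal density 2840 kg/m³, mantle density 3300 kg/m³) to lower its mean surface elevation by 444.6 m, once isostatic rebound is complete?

3190 m

Net drop Δ = e − u = e − e ρ_c/ρ_m = e (ρ_m − ρ_c)/ρ_m.
e = Δ ρ_m/(ρ_m − ρ_c) = 444.6 m × 3300/460 = 3190 m.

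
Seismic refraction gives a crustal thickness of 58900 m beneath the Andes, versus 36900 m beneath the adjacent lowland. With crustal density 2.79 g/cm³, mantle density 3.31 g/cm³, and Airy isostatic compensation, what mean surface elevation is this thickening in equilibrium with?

Excess crust Δ = 58900 m − 36900 m = 22000 m, split between elevation h and root r with h + r = Δ.
Airy balance ρ_c h = (ρ_m − ρ_c) r gives r = h ρ_c/(ρ_m − ρ_c), so h (1 + ρ_c/(ρ_m − ρ_c)) = Δ, i.e. h = Δ (ρ_m − ρ_c)/ρ_m.
h = 22000 m × 0.52/3.31 = 3460 m.

3460 m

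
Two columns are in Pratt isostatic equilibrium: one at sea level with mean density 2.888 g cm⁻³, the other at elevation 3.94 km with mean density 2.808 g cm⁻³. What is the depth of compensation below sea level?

ρ_ref D = ρ (D + h) → D (ρ_ref − ρ) = ρ h.
D = ρ h/(ρ_ref − ρ) = 2.808 × 3.94 km/(2.888 − 2.808) = 138 km.

138 km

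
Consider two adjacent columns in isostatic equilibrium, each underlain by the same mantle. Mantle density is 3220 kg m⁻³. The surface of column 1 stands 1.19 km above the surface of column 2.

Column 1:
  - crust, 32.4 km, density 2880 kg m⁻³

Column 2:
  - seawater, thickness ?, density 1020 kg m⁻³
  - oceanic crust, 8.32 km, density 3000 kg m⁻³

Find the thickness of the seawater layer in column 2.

Take the compensation level at the base of the deeper column (depth z_c below the surface of column 1) and equate Σ ρ_i t_i down to z_c; mantle fills any gap and the z_c terms cancel.
Column 1: 32.4×2880 + (z_c − 32.4)×3220
Column 2: 1.19×0 + x×1020 + 8.32×3000 + (z_c − 1.19 − 8.32 − x)×3220
The z_c×3220 term appears on both sides and cancels. Collect the known terms of each column as K = Σ(ρt)_known − 3220 × (depth of known layers): K_1 = 93312 − 3220×32.4 = −11016; K_2 = 24960 − 3220×(1.19 + 8.32) = −5662.2.
Balance: K_1 = K_2 − x×(3220 − 1020), so x = (K_2 − K_1)/(3220 − 1020) = 5353.8/2200 = 2.43 km.

2.43 km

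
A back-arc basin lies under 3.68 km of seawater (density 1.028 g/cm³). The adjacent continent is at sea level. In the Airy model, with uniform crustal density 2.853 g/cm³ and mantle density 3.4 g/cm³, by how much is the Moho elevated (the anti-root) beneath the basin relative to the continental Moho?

For local isostatic compensation: replacing crust with seawater at the top is compensated by replacing crust with mantle at the base: d (ρ_c − ρ_w) = a (ρ_m − ρ_c).
a = d (ρ_c − ρ_w)/(ρ_m − ρ_c) = 3.68 km × 1.825/0.547 = 12.3 km.

12.3 km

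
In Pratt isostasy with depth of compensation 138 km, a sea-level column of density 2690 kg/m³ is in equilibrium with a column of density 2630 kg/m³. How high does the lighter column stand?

ρ_ref D = ρ (D + h) → h = D (ρ_ref − ρ)/ρ.
h = 138 km × (2690 − 2630)/2630 = 3.15 km.

3.15 km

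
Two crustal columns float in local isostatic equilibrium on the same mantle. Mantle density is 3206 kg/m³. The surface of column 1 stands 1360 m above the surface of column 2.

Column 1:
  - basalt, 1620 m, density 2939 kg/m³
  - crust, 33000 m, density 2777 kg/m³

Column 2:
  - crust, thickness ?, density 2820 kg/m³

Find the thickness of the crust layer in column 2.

Take the compensation level at the base of the deeper column (depth z_c below the surface of column 1) and equate Σ ρ_i t_i down to z_c; mantle fills any gap and the z_c terms cancel.
Column 1: 1620×2939 + 33000×2777 + (z_c − 34620)×3206
Column 2: 1360×0 + x×2820 + (z_c − 1360 − 0 − x)×3206
The z_c×3206 term appears on both sides and cancels. Collect the known terms of each column as K = Σ(ρt)_known − 3206 × (depth of known layers): K_1 = 96402180 − 3206×34620 = −14589540; K_2 = 0 − 3206×(1360 + 0) = −4360160.
Balance: K_1 = K_2 − x×(3206 − 2820), so x = (K_2 − K_1)/(3206 − 2820) = 10229400/386 = 26500 m.

26500 m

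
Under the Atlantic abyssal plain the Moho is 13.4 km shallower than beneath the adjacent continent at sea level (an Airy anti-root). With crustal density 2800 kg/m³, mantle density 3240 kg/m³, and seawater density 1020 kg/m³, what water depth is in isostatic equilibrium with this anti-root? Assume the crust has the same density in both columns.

3.31 km

Replacing a thickness d of crust by seawater at the top must be balanced by replacing crust with mantle at the base: d (ρ_c − ρ_w) = a (ρ_m − ρ_c).
d = a (ρ_m − ρ_c)/(ρ_c − ρ_w) = 13.4 km × 440/1780 = 3.31 km.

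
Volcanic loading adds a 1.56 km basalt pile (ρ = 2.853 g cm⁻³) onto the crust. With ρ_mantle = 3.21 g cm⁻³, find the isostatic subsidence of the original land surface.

1.39 km

Subaerial loading: s = t ρ_load / ρ_m.
s = 1.56 km × 2.853/3.21 = 1.39 km.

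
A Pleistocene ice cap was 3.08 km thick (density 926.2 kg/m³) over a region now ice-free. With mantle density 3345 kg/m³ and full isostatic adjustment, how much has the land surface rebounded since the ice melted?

0.853 km

Removing the load lets mantle flow back in; uplift u satisfies ρ_ice t = ρ_m u.
u = t ρ_ice/ρ_m = 3.08 km × 926.2/3345 = 0.853 km.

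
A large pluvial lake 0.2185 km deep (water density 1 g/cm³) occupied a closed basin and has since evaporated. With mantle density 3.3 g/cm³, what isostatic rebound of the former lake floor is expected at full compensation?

0.0662 km

u = d ρ_w/ρ_m = 0.2185 km × 1/3.3 = 0.0662 km.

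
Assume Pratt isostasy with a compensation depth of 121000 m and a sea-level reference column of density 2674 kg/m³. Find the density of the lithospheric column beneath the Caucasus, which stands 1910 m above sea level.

Pratt balance: ρ_ref D = ρ (D + h).
ρ = ρ_ref D/(D + h) = 2674 × 121000 m/(121000 m + 1910 m) = 2630 kg/m³.

2630 kg/m³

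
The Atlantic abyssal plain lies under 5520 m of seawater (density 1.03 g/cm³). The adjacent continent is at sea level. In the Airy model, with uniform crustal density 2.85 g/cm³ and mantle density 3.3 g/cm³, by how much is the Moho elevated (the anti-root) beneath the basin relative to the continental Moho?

By Archimedes' principle applied to the lithosphere: replacing crust with seawater at the top is compensated by replacing crust with mantle at the base: d (ρ_c − ρ_w) = a (ρ_m − ρ_c).
a = d (ρ_c − ρ_w)/(ρ_m − ρ_c) = 5520 m × 1.82/0.45 = 22300 m.

22300 m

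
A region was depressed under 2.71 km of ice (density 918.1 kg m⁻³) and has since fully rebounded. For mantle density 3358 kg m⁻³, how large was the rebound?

0.741 km

Removing the load lets mantle flow back in; uplift u satisfies ρ_ice t = ρ_m u.
u = t ρ_ice/ρ_m = 2.71 km × 918.1/3358 = 0.741 km.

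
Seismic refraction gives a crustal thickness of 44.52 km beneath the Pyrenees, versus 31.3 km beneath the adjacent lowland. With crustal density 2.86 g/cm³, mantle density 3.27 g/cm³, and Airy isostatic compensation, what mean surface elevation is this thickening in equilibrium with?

Excess crust Δ = 44.52 km − 31.3 km = 13.22 km, split between elevation h and root r with h + r = Δ.
Airy balance ρ_c h = (ρ_m − ρ_c) r gives r = h ρ_c/(ρ_m − ρ_c), so h (1 + ρ_c/(ρ_m − ρ_c)) = Δ, i.e. h = Δ (ρ_m − ρ_c)/ρ_m.
h = 13.22 km × 0.41/3.27 = 1.66 km.

1.66 km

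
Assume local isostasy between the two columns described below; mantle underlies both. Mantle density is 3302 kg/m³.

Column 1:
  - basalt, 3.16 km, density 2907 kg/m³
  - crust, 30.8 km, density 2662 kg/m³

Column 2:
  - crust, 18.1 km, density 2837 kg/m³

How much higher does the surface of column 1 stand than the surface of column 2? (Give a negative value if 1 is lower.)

3.8 km

For any compensation level in the mantle, the mantle terms cancel and isostasy reduces to e = (Σt_1 − Σt_2) − (Σ(ρt)_1 − Σ(ρt)_2) / ρ_m.
Σt_1 = 33.96 km; Σt_2 = 18.1 km; Σ(ρt)_1 = 91175.72; Σ(ρt)_2 = 51349.7 (in km·kg/m³).
e = (33.96 − 18.1) − (91175.72 − 51349.7) / 3302 = 3.8 km.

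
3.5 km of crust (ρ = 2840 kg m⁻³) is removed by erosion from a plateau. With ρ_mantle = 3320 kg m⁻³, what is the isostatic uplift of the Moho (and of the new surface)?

2.99 km

Unloading: uplift u = e ρ_c/ρ_m = 3.5 km × 2840/3320 = 2.99 km.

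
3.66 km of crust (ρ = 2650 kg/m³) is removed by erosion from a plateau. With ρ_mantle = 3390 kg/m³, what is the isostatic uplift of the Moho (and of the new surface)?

Unloading: uplift u = e ρ_c/ρ_m = 3.66 km × 2650/3390 = 2.86 km.

2.86 km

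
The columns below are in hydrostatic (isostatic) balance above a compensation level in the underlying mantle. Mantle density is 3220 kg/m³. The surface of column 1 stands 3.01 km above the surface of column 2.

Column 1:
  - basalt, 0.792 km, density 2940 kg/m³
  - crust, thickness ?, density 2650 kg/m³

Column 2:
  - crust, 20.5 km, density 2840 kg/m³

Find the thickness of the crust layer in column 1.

30.3 km

Take the compensation level at the base of the deeper column (depth z_c below the surface of column 1) and equate Σ ρ_i t_i down to z_c; mantle fills any gap and the z_c terms cancel.
Column 1: 0.792×2940 + x×2650 + (z_c − 0.792 − x)×3220
Column 2: 3.01×0 + 20.5×2840 + (z_c − 3.01 − 20.5)×3220
The z_c×3220 term appears on both sides and cancels. Collect the known terms of each column as K = Σ(ρt)_known − 3220 × (depth of known layers): K_1 = 2328.48 − 3220×0.792 = −221.76; K_2 = 58220 − 3220×(3.01 + 20.5) = −17482.2.
Balance: K_1 − x×(3220 − 2650) = K_2, so x = (K_1 − K_2)/(3220 − 2650) = 17260.4/570 = 30.3 km.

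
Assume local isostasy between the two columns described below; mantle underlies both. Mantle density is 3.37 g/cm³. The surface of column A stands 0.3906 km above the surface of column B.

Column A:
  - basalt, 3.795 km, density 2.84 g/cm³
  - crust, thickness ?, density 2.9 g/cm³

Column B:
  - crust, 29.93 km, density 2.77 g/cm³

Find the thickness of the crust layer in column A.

36.7 km

Take the compensation level at the base of the deeper column (depth z_c below the surface of column A) and equate Σ ρ_i t_i down to z_c; mantle fills any gap and the z_c terms cancel.
Column A: 3.795×2.84 + x×2.9 + (z_c − 3.795 − x)×3.37
Column B: 0.3906×0 + 29.93×2.77 + (z_c − 0.3906 − 29.93)×3.37
The z_c×3.37 term appears on both sides and cancels. Collect the known terms of each column as K = Σ(ρt)_known − 3.37 × (depth of known layers): K_A = 10.7778 − 3.37×3.795 = −2.01135; K_B = 82.9061 − 3.37×(0.3906 + 29.93) = −19.274322.
Balance: K_A − x×(3.37 − 2.9) = K_B, so x = (K_A − K_B)/(3.37 − 2.9) = 17.263/0.47 = 36.7 km.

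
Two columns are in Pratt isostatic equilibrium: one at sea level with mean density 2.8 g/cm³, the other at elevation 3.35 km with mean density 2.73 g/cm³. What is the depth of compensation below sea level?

131 km

ρ_ref D = ρ (D + h) → D (ρ_ref − ρ) = ρ h.
D = ρ h/(ρ_ref − ρ) = 2.73 × 3.35 km/(2.8 − 2.73) = 131 km.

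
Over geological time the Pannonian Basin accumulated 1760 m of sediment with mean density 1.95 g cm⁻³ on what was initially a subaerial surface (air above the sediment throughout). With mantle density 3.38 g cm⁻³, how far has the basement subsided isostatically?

1020 m

Subaerial load: s = t ρ_sed / ρ_m = 1760 m × 1.95/3.38 = 1020 m.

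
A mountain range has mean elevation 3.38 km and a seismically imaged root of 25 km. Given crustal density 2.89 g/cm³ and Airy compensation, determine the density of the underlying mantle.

Airy balance: ρ_c h = (ρ_m − ρ_c) r → ρ_m = ρ_c (1 + h/r).
ρ_m = 2.89 × (1 + 3.38 km/25 km) = 3.28 g/cm³.

3.28 g/cm³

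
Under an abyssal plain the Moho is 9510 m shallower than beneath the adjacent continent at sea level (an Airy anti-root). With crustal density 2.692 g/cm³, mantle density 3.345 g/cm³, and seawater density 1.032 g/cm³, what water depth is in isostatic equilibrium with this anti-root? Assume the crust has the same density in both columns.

3740 m

Replacing a thickness d of crust by seawater at the top must be balanced by replacing crust with mantle at the base: d (ρ_c − ρ_w) = a (ρ_m − ρ_c).
d = a (ρ_m − ρ_c)/(ρ_c − ρ_w) = 9510 m × 0.653/1.66 = 3740 m.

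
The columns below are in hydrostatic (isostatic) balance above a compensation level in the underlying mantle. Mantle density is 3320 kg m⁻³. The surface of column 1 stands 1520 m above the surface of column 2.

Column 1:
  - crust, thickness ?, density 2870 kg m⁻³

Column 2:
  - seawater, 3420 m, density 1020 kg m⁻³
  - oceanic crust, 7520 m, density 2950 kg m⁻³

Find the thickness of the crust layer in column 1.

34900 m

Take the compensation level at the base of the deeper column (depth z_c below the surface of column 1) and equate Σ ρ_i t_i down to z_c; mantle fills any gap and the z_c terms cancel.
Column 1: x×2870 + (z_c − 0 − x)×3320
Column 2: 1520×0 + 3420×1020 + 7520×2950 + (z_c − 1520 − 10940)×3320
The z_c×3320 term appears on both sides and cancels. Collect the known terms of each column as K = Σ(ρt)_known − 3320 × (depth of known layers): K_1 = 0 − 3320×0 = 0; K_2 = 25672400 − 3320×(1520 + 10940) = −15694800.
Balance: K_1 − x×(3320 − 2870) = K_2, so x = (K_1 − K_2)/(3320 − 2870) = 15694800/450 = 34900 m.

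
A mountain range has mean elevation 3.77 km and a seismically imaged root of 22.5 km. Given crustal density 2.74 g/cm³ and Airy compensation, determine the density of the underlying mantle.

Airy balance: ρ_c h = (ρ_m − ρ_c) r → ρ_m = ρ_c (1 + h/r).
ρ_m = 2.74 × (1 + 3.77 km/22.5 km) = 3.2 g/cm³.

3.2 g/cm³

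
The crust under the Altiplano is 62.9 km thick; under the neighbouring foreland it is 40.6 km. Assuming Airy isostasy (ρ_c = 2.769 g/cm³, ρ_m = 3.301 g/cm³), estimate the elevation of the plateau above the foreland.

3.59 km

Excess crust Δ = 62.9 km − 40.6 km = 22.3 km, split between elevation h and root r with h + r = Δ.
Airy balance ρ_c h = (ρ_m − ρ_c) r gives r = h ρ_c/(ρ_m − ρ_c), so h (1 + ρ_c/(ρ_m − ρ_c)) = Δ, i.e. h = Δ (ρ_m − ρ_c)/ρ_m.
h = 22.3 km × 0.532/3.301 = 3.59 km.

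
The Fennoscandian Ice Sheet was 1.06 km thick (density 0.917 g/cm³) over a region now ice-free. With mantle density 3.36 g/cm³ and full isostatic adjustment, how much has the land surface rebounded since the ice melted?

0.289 km

Removing the load lets mantle flow back in; uplift u satisfies ρ_ice t = ρ_m u.
u = t ρ_ice/ρ_m = 1.06 km × 0.917/3.36 = 0.289 km.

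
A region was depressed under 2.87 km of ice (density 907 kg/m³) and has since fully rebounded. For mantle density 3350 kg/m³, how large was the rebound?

Removing the load lets mantle flow back in; uplift u satisfies ρ_ice t = ρ_m u.
u = t ρ_ice/ρ_m = 2.87 km × 907/3350 = 0.777 km.

0.777 km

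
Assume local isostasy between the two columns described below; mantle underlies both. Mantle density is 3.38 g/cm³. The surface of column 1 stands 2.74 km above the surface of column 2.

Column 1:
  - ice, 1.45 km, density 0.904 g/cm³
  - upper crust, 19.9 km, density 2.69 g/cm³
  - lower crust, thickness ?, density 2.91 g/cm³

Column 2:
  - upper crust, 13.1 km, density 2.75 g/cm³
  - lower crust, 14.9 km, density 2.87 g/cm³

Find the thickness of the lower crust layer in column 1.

Take the compensation level at the base of the deeper column (depth z_c below the surface of column 1) and equate Σ ρ_i t_i down to z_c; mantle fills any gap and the z_c terms cancel.
Column 1: 1.45×0.904 + 19.9×2.69 + x×2.91 + (z_c − 21.35 − x)×3.38
Column 2: 2.74×0 + 13.1×2.75 + 14.9×2.87 + (z_c − 2.74 − 28)×3.38
The z_c×3.38 term appears on both sides and cancels. Collect the known terms of each column as K = Σ(ρt)_known − 3.38 × (depth of known layers): K_1 = 54.8418 − 3.38×21.35 = −17.3212; K_2 = 78.788 − 3.38×(2.74 + 28) = −25.1132.
Balance: K_1 − x×(3.38 − 2.91) = K_2, so x = (K_1 − K_2)/(3.38 − 2.91) = 7.792/0.47 = 16.6 km.

16.6 km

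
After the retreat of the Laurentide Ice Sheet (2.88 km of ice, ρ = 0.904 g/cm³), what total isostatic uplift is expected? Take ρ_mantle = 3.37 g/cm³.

Removing the load lets mantle flow back in; uplift u satisfies ρ_ice t = ρ_m u.
u = t ρ_ice/ρ_m = 2.88 km × 0.904/3.37 = 0.773 km.

0.773 km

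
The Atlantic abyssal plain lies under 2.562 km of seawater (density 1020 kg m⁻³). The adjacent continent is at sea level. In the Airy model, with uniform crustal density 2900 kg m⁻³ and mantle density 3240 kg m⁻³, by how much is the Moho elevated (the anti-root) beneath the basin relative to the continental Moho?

14.2 km

Isostatic balance requires: replacing crust with seawater at the top is compensated by replacing crust with mantle at the base: d (ρ_c − ρ_w) = a (ρ_m − ρ_c).
a = d (ρ_c − ρ_w)/(ρ_m − ρ_c) = 2.562 km × 1880/340 = 14.2 km.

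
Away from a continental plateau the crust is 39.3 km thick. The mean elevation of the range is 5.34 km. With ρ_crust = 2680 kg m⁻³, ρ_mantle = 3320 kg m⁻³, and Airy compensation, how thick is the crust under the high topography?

67 km

Root depth r = h ρ_c / (ρ_m − ρ_c) = 5.34 km × 2680 / 640 = 22.36 km.
Total thickness = T + h + r = 39.3 km + 5.34 km + 22.36 km = 67 km.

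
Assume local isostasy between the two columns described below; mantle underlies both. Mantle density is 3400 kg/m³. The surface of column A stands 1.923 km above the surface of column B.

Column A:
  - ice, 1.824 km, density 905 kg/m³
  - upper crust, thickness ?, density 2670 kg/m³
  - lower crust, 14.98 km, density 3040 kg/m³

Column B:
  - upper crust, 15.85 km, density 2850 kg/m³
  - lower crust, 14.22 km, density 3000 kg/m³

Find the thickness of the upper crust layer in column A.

Take the compensation level at the base of the deeper column (depth z_c below the surface of column A) and equate Σ ρ_i t_i down to z_c; mantle fills any gap and the z_c terms cancel.
Column A: 1.824×905 + x×2670 + 14.98×3040 + (z_c − 16.804 − x)×3400
Column B: 1.923×0 + 15.85×2850 + 14.22×3000 + (z_c − 1.923 − 30.07)×3400
The z_c×3400 term appears on both sides and cancels. Collect the known terms of each column as K = Σ(ρt)_known − 3400 × (depth of known layers): K_A = 47189.92 − 3400×16.804 = −9943.68; K_B = 87832.5 − 3400×(1.923 + 30.07) = −20943.7.
Balance: K_A − x×(3400 − 2670) = K_B, so x = (K_A − K_B)/(3400 − 2670) = 11000/730 = 15.1 km.

15.1 km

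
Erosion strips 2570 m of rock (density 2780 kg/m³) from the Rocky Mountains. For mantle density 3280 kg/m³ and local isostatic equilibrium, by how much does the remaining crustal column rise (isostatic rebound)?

2180 m

Unloading: uplift u = e ρ_c/ρ_m = 2570 m × 2780/3280 = 2180 m.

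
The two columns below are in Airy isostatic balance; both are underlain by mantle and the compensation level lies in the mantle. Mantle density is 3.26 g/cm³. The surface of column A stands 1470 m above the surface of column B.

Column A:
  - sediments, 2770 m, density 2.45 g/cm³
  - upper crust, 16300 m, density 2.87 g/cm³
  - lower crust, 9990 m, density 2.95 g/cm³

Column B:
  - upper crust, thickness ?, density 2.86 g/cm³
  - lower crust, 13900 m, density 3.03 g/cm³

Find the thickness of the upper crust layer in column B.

9270 m

Take the compensation level at the base of the deeper column (depth z_c below the surface of column A) and equate Σ ρ_i t_i down to z_c; mantle fills any gap and the z_c terms cancel.
Column A: 2770×2.45 + 16300×2.87 + 9990×2.95 + (z_c − 29060)×3.26
Column B: 1470×0 + x×2.86 + 13900×3.03 + (z_c − 1470 − 13900 − x)×3.26
The z_c×3.26 term appears on both sides and cancels. Collect the known terms of each column as K = Σ(ρt)_known − 3.26 × (depth of known layers): K_A = 83038 − 3.26×29060 = −11697.6; K_B = 42117 − 3.26×(1470 + 13900) = −7989.2.
Balance: K_A = K_B − x×(3.26 − 2.86), so x = (K_B − K_A)/(3.26 − 2.86) = 3708.4/0.4 = 9270 m.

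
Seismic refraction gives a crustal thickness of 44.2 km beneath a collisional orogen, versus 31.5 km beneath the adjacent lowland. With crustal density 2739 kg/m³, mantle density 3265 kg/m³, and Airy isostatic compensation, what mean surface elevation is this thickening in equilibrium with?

Excess crust Δ = 44.2 km − 31.5 km = 12.7 km, split between elevation h and root r with h + r = Δ.
Airy balance ρ_c h = (ρ_m − ρ_c) r gives r = h ρ_c/(ρ_m − ρ_c), so h (1 + ρ_c/(ρ_m − ρ_c)) = Δ, i.e. h = Δ (ρ_m − ρ_c)/ρ_m.
h = 12.7 km × 526/3265 = 2.05 km.

2.05 km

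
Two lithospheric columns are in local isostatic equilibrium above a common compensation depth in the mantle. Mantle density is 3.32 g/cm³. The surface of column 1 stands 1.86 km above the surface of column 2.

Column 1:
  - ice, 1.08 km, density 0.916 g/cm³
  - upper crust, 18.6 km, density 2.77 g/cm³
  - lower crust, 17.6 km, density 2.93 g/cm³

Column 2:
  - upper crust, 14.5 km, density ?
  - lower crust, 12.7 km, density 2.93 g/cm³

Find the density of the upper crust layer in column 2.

2.73 g/cm³

Take the compensation level at the base of the deeper column (depth z_c below the surface of column 1) and equate Σ ρ_i t_i down to z_c; mantle fills any gap and the z_c terms cancel.
Column 1: 1.08×0.916 + 18.6×2.77 + 17.6×2.93 + (z_c − 37.28)×3.32
Column 2: 1.86×0 + 14.5×ρ + 12.7×2.93 + (z_c − 1.86 − 27.2)×3.32
The z_c×3.32 term appears on both sides and cancels. Collect the known terms of each column as K = Σ(ρt)_known − 3.32 × (depth of known layers): K_1 = 104.07928 − 3.32×37.28 = −19.69032; K_2 = 37.211 − 3.32×(1.86 + 27.2) = −59.2682.
Balance: K_1 = K_2 + 14.5×ρ, so ρ = (K_1 − K_2)/14.5 = 39.5779/14.5 = 2.73 g/cm³.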